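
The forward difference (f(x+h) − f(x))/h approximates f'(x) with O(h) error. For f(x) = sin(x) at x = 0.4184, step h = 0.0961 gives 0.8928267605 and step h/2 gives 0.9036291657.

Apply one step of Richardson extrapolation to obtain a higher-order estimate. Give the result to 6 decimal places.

Order 1 gives 2^r = 2 and 2^r − 1 = 1.
2^1×A(h/2) = 1.8072583314; minus A(h) gives 0.9144315709.
R = 0.9144315709/1 = 0.9144315709
Shift from A(h/2): +0.0108024052.

0.914432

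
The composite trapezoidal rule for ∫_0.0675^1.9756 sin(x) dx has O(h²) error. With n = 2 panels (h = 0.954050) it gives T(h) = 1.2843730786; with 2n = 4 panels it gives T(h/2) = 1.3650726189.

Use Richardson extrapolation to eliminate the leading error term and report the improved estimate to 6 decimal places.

Order 2 gives 2^r = 4 and 2^r − 1 = 3.
4×1.3650726189 = 5.4602904756; 5.4602904756 − 1.2843730786 = 4.1759173970
R = 4.1759173970/3 = 1.3919724657
Shift from A(h/2): +0.0268998468.

1.391972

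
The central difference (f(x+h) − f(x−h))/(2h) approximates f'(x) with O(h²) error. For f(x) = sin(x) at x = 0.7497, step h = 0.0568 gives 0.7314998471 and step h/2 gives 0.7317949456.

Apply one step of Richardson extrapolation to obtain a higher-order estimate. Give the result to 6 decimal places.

0.731893

Error is O(h^2); halving h shrinks it by 2^2 = 4.
4*0.7317949456 = 2.9271797824; subtract 0.7314998471 → 2.1956799353
(4*0.7317949456 − 0.7314998471)/(4 − 1) = 0.7318933118
Gap between inputs: 2.951e-04; correction applied: +0.0000983662.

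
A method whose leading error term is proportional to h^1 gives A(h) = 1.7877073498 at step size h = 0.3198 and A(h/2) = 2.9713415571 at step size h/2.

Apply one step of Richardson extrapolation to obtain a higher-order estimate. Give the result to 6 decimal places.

4.154976

Order 1 gives 2^r = 2 and 2^r − 1 = 1.
Top: 2(2.9713415571) − (1.7877073498) = 4.1549757644
Extrapolated: 4.1549757644 / 1 = 4.1549757644
Correction |R − A(h/2)| = 1.184e+00; gap |A(h/2) − A(h)| = 1.184e+00.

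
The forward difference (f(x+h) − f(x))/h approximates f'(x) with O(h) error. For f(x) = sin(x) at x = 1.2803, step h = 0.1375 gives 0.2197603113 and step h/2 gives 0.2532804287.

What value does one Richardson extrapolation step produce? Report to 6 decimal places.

0.286801

r = 1: numerator weight 2, denominator 1.
Weighted: 0.5065608574 − 0.2197603113 = 0.2868005461
Divide by 2^1 − 1 = 1.
R = 0.2868005461/1 = 0.2868005461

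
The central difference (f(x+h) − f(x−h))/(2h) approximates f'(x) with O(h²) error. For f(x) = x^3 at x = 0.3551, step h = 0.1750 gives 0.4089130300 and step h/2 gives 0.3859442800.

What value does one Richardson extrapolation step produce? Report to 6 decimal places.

0.378288

Error is O(h^2); halving h shrinks it by 2^2 = 4.
4*0.3859442800 = 1.5437771200; subtract 0.4089130300 → 1.1348640900
(4*0.3859442800 − 0.4089130300)/(4 − 1) = 0.3782880300
Correction |R − A(h/2)| = 7.656e-03; gap |A(h/2) − A(h)| = 2.297e-02.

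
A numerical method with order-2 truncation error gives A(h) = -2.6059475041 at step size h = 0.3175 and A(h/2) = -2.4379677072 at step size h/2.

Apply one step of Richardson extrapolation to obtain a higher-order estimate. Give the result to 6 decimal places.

Method order is 2; weight 2^2 = 4.
4 × (-2.4379677072) = -9.7518708288; (-9.7518708288) − (-2.6059475041) = -7.1459233247
Divide by 2^2 − 1 = 3.
So the Richardson estimate is -2.3819744416.
Gap between inputs: 1.680e-01; correction applied: +0.0559932656.

-2.381974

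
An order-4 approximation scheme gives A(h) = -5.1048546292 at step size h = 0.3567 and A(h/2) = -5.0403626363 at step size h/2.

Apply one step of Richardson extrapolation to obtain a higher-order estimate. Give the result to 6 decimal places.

-5.036063

r = 4: numerator weight 16, denominator 15.
Weighted: (-80.6458021808) − (-5.1048546292) = -75.5409475516
Divide by 2^4 − 1 = 15.
R = (-75.5409475516)/15 = -5.0360631701
Gap between inputs: 6.449e-02; correction applied: +0.0042994662.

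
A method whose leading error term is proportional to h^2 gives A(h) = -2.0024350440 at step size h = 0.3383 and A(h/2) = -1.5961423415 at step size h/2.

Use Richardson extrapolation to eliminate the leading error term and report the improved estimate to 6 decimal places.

Leading term ∝ h^2; use weight 4 = 2^2.
2^2×A(h/2) = -6.3845693660; minus A(h) gives -4.3821343220.
(-4.3821343220) ÷ 3 = -1.4607114407

-1.460711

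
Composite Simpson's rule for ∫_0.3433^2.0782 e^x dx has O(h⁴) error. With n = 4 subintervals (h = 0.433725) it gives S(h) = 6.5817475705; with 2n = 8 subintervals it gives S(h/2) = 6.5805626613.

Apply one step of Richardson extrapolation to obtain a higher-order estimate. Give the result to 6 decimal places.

Leading term ∝ h^4; use weight 16 = 2^4.
16·6.5805626613 = 105.2890025808; subtract 6.5817475705 → 98.7072550103
Divide by 2^4 − 1 = 15.
(16·6.5805626613 − 6.5817475705)/(16 − 1) = 6.5804836674

6.580484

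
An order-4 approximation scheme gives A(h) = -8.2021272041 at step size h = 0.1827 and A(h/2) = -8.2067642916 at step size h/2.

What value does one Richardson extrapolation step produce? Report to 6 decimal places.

-8.207073

Method order is 4; weight 2^4 = 16.
2^4×A(h/2) = -131.3082286656; minus A(h) gives -123.1061014615.
Extrapolated: (-123.1061014615) / 15 = -8.2070734308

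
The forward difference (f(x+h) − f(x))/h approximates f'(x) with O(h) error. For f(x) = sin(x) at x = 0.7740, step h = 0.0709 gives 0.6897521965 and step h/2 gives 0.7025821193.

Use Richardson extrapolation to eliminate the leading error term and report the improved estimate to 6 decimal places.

0.715412

r = 1, so 2^r = 2.
2 × 0.7025821193 = 1.4051642386; 1.4051642386 − 0.6897521965 = 0.7154120421
(2 × 0.7025821193 − 0.6897521965)/(2 − 1) = 0.7154120421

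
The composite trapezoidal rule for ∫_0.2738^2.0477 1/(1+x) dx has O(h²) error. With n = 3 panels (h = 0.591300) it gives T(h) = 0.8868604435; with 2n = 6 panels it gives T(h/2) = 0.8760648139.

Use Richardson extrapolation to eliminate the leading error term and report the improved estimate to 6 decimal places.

Leading term ∝ h^2; use weight 4 = 2^2.
Weighted: 3.5042592556 − 0.8868604435 = 2.6173988121
Extrapolated: 2.6173988121 / 3 = 0.8724662707
Gap between inputs: 1.080e-02; correction applied: −0.0035985432.

0.872466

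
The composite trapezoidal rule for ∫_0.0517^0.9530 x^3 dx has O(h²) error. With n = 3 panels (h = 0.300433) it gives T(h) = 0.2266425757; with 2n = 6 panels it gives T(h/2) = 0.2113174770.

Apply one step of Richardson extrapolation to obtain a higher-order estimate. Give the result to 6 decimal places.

Error is O(h^2); halving h shrinks it by 2^2 = 4.
2^2*A(h/2) = 0.8452699080; minus A(h) gives 0.6186273323.
R = 0.6186273323/3 = 0.2062091108

0.206209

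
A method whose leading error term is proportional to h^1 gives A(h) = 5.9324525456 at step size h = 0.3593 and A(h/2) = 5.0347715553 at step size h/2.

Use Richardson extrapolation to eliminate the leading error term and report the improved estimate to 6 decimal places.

r = 1: numerator weight 2, denominator 1.
2^1 × A(h/2) = 10.0695431106; minus A(h) gives 4.1370905650.
Divide by 2^1 − 1 = 1.
R = 4.1370905650/1 = 4.1370905650
Gap between inputs: 8.977e-01; correction applied: −0.8976809903.

4.137091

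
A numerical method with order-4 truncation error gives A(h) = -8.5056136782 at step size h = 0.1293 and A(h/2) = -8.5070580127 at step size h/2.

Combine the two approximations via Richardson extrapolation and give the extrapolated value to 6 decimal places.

-8.507154

Error is O(h^4); halving h shrinks it by 2^4 = 16.
16 × (-8.5070580127) − (-8.5056136782) = -127.6073145250
Extrapolated: (-127.6073145250) / 15 = -8.5071543017
Correction |R − A(h/2)| = 9.629e-05; gap |A(h/2) − A(h)| = 1.444e-03.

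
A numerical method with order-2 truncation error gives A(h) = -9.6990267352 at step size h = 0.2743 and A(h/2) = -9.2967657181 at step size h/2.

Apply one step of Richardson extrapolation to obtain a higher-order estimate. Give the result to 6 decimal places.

Error is O(h^2); halving h shrinks it by 2^2 = 4.
4×(-9.2967657181) − (-9.6990267352) = -27.4880361372
Extrapolated: (-27.4880361372) / 3 = -9.1626787124
Gap between inputs: 4.023e-01; correction applied: +0.1340870057.

-9.162679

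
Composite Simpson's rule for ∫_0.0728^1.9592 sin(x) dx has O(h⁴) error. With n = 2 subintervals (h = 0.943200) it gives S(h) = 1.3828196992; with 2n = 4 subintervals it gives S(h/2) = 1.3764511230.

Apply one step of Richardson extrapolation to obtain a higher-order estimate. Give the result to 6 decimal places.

1.376027

r = 4: numerator weight 16, denominator 15.
A(h/2) − A(h) = 1.3764511230 − 1.3828196992 = -0.0063685762
Correction (A(h/2) − A(h))/(16 − 1) = (-0.0063685762)/15 = -0.0004245717
R = A(h/2) + (A(h/2) − A(h))/15 = 1.3764511230 − 0.0004245717 = 1.3760265513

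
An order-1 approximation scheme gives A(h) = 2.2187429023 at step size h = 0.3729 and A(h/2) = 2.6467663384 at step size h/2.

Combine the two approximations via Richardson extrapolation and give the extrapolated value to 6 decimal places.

3.074790

r = 1, so 2^r = 2.
Top: 2(2.6467663384) − (2.2187429023) = 3.0747897745
Divide by 2^1 − 1 = 1.
(2×2.6467663384 − 2.2187429023)/(2 − 1) = 3.0747897745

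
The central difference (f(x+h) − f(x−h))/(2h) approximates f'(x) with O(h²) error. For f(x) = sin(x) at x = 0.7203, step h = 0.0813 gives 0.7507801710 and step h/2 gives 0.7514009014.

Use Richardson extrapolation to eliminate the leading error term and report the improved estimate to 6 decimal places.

The method has order 2: 2^2 = 4.
Numerator 4 × A(h/2) − A(h) = 4 × 0.7514009014 − 0.7507801710 = 2.2548234346
Denominator 4 − 1 = 3.
(4 × 0.7514009014 − 0.7507801710)/(4 − 1) = 0.7516078115

0.751608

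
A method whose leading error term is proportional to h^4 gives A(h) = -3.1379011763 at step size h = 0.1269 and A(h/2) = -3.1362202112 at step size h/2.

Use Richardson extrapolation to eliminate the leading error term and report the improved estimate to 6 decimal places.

-3.136108

r = 4: numerator weight 16, denominator 15.
16*(-3.1362202112) − (-3.1379011763) = -47.0416222029
R = (-47.0416222029)/15 = -3.1361081469
Shift from A(h/2): +0.0001120643.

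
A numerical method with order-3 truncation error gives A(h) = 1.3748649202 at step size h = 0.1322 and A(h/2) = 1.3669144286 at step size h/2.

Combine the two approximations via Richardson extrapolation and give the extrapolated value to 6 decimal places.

1.365779

Order 3 gives 2^r = 8 and 2^r − 1 = 7.
Difference of the inputs: 1.3669144286 − 1.3748649202 = -0.0079504916
Correction (A(h/2) − A(h))/(8 − 1) = (-0.0079504916)/7 = -0.0011357845
R = A(h/2) + (A(h/2) − A(h))/7 = 1.3669144286 − 0.0011357845 = 1.3657786441
Shift from A(h/2): −0.0011357845.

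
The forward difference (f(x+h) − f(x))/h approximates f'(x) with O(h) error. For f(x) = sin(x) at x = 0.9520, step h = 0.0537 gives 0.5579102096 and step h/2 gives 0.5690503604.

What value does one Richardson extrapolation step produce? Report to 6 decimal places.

r = 1, so 2^r = 2.
2*0.5690503604 = 1.1381007208; 1.1381007208 − 0.5579102096 = 0.5801905112
Divide by 2^1 − 1 = 1.
0.5801905112 ÷ 1 = 0.5801905112

0.580191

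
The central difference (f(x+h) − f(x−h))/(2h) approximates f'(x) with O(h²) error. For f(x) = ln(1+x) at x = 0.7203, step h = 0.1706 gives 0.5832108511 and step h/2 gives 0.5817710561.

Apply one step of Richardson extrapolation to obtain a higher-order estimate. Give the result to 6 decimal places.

Error is O(h^2); halving h shrinks it by 2^2 = 4.
4 × 0.5817710561 − 0.5832108511 = 1.7438733733
(4 × 0.5817710561 − 0.5832108511)/(4 − 1) = 0.5812911244

0.581291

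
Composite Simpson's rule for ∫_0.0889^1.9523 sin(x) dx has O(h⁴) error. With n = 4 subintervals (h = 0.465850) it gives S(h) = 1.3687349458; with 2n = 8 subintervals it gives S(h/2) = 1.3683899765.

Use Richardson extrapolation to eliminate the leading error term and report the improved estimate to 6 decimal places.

1.368367

r = 4: numerator weight 16, denominator 15.
Difference of the inputs: 1.3683899765 − 1.3687349458 = -0.0003449693
Correction (A(h/2) − A(h))/(16 − 1) = (-0.0003449693)/15 = -0.0000229980
R = 1.3683899765 − 0.0000229980 = 1.3683669785
Gap between inputs: 3.450e-04; correction applied: −0.0000229980.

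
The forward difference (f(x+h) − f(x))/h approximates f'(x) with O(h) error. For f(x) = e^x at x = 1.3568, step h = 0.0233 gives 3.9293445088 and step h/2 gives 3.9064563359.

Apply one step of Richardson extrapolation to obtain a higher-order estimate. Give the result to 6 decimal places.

The method has order 1: 2^1 = 2.
Difference of the inputs: 3.9064563359 − 3.9293445088 = -0.0228881729
Divide by 2^1 − 1 = 1: (-0.0228881729)/1 = -0.0228881729
R = 3.9064563359 − 0.0228881729 = 3.8835681630
Shift from A(h/2): −0.0228881729.

3.883568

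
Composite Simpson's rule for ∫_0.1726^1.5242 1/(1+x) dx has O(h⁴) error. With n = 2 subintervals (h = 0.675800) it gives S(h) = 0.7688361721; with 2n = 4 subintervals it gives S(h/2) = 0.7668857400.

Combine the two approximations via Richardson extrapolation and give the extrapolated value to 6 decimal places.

Order 4 gives 2^r = 16 and 2^r − 1 = 15.
16 × 0.7668857400 = 12.2701718400; 12.2701718400 − 0.7688361721 = 11.5013356679
R = 11.5013356679/15 = 0.7667557112
Correction |R − A(h/2)| = 1.300e-04; gap |A(h/2) − A(h)| = 1.950e-03.

0.766756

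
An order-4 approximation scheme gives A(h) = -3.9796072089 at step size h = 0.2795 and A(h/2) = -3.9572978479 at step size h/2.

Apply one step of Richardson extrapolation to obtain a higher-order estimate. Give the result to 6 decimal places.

-3.955811

r = 4: numerator weight 16, denominator 15.
16×(-3.9572978479) − (-3.9796072089) = -59.3371583575
Divide by 2^4 − 1 = 15.
So the Richardson estimate is -3.9558105572.
Shift from A(h/2): +0.0014872907.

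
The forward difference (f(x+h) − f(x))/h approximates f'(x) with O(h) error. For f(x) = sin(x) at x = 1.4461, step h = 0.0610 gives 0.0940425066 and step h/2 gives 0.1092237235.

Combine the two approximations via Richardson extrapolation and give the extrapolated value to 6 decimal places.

Method order is 1; weight 2^1 = 2.
A(h/2) − A(h) = 0.1092237235 − 0.0940425066 = 0.0151812169
Divide by 2^1 − 1 = 1: 0.0151812169/1 = 0.0151812169
R = A(h/2) + (A(h/2) − A(h))/1 = 0.1092237235 + 0.0151812169 = 0.1244049404
Correction |R − A(h/2)| = 1.518e-02; gap |A(h/2) − A(h)| = 1.518e-02.

0.124405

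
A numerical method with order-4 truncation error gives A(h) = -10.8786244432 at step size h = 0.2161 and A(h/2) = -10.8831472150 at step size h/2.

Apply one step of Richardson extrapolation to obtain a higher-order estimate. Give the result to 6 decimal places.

-10.883449

r = 4: numerator weight 16, denominator 15.
16*(-10.8831472150) = -174.1303554400; subtract (-10.8786244432) → -163.2517309968
Divide by 2^4 − 1 = 15.
R = (-163.2517309968)/15 = -10.8834487331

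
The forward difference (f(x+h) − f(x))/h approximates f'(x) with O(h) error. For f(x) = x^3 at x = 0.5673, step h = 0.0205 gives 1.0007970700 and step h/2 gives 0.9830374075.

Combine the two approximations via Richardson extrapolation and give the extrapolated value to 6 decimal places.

0.965278

Error is O(h^1); halving h shrinks it by 2^1 = 2.
A(h/2) − A(h) = 0.9830374075 − 1.0007970700 = -0.0177596625
Correction (A(h/2) − A(h))/(2 − 1) = (-0.0177596625)/1 = -0.0177596625
R = 0.9830374075 − 0.0177596625 = 0.9652777450
Correction |R − A(h/2)| = 1.776e-02; gap |A(h/2) − A(h)| = 1.776e-02.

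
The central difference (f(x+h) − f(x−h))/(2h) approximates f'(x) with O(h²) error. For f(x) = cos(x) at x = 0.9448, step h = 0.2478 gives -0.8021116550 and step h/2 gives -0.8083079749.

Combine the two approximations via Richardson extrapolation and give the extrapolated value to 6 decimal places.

-0.810373

With r = 2 the leading error scales as h^2, so the weight is 2^2 = 4.
4 × (-0.8083079749) − (-0.8021116550) = -2.4311202446
(-2.4311202446) ÷ 3 = -0.8103734149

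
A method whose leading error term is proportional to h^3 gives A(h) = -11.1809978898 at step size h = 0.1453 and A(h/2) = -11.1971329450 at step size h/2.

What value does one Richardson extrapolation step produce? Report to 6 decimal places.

With r = 3 the leading error scales as h^3, so the weight is 2^3 = 8.
Top: 8(-11.1971329450) − (-11.1809978898) = -78.3960656702
Divide by 2^3 − 1 = 7.
Extrapolated: (-78.3960656702) / 7 = -11.1994379529
Shift from A(h/2): −0.0023050079.

-11.199438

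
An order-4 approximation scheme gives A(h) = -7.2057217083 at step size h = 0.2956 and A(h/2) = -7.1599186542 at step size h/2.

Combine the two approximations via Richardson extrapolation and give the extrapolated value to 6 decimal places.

-7.156865

r = 4: numerator weight 16, denominator 15.
16 × (-7.1599186542) = -114.5586984672; (-114.5586984672) − (-7.2057217083) = -107.3529767589
Divide by 2^4 − 1 = 15.
So the Richardson estimate is -7.1568651173.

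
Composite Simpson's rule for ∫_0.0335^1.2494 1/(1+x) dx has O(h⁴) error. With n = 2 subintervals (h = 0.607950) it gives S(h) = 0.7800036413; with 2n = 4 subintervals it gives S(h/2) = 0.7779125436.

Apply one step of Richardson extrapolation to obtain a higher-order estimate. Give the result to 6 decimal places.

0.777773

The method has order 4: 2^4 = 16.
16 × 0.7779125436 = 12.4466006976; subtract 0.7800036413 → 11.6665970563
Denominator 16 − 1 = 15.
11.6665970563 ÷ 15 = 0.7777731371
Gap between inputs: 2.091e-03; correction applied: −0.0001394065.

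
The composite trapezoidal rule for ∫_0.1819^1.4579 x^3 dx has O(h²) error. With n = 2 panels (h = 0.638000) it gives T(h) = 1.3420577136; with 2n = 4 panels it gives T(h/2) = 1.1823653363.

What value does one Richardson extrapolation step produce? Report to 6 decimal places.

r = 2, so 2^r = 4.
4 × 1.1823653363 = 4.7294613452; subtract 1.3420577136 → 3.3874036316
R = 3.3874036316/3 = 1.1291345439
Shift from A(h/2): −0.0532307924.

1.129135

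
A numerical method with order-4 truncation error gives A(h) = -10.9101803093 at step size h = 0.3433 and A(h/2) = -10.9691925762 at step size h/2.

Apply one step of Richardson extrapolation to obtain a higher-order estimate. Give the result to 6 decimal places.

-10.973127

Order 4 gives 2^r = 16 and 2^r − 1 = 15.
16 × (-10.9691925762) = -175.5070812192; subtract (-10.9101803093) → -164.5969009099
Extrapolated: (-164.5969009099) / 15 = -10.9731267273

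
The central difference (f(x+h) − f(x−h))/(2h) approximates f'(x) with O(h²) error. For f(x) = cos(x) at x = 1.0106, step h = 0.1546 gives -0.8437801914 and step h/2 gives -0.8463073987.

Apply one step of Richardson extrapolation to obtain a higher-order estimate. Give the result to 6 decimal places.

With r = 2 the leading error scales as h^2, so the weight is 2^2 = 4.
4*(-0.8463073987) = -3.3852295948; (-3.3852295948) − (-0.8437801914) = -2.5414494034
Extrapolated: (-2.5414494034) / 3 = -0.8471498011

-0.847150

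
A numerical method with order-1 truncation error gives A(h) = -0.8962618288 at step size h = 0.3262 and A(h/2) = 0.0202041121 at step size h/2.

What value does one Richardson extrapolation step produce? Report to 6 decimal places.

Method order is 1; weight 2^1 = 2.
Weighted: 0.0404082242 − (-0.8962618288) = 0.9366700530
Divide by 2^1 − 1 = 1.
(2 × 0.0202041121 − (-0.8962618288))/(2 − 1) = 0.9366700530
Correction |R − A(h/2)| = 9.165e-01; gap |A(h/2) − A(h)| = 9.165e-01.

0.936670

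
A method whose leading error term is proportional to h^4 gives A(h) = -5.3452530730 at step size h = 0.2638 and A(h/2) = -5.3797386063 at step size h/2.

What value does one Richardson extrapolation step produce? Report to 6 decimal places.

Leading term ∝ h^4; use weight 16 = 2^4.
Difference of the inputs: -5.3797386063 − (-5.3452530730) = -0.0344855333
Divide by 2^4 − 1 = 15: (-0.0344855333)/15 = -0.0022990356
R = A(h/2) + (A(h/2) − A(h))/15 = -5.3797386063 − 0.0022990356 = -5.3820376419
Correction |R − A(h/2)| = 2.299e-03; gap |A(h/2) − A(h)| = 3.449e-02.

-5.382038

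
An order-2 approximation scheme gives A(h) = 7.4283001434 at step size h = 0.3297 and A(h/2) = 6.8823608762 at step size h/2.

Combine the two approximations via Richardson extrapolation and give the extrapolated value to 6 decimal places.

Order 2 gives 2^r = 4 and 2^r − 1 = 3.
4 × 6.8823608762 − 7.4283001434 = 20.1011433614
Extrapolated: 20.1011433614 / 3 = 6.7003811205

6.700381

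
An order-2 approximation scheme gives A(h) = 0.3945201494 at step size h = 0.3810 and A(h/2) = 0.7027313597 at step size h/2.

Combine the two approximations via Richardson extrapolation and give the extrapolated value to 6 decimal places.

0.805468

r = 2: numerator weight 4, denominator 3.
4*0.7027313597 − 0.3945201494 = 2.4164052894
Denominator 4 − 1 = 3.
(4*0.7027313597 − 0.3945201494)/(4 − 1) = 0.8054684298
Shift from A(h/2): +0.1027370701.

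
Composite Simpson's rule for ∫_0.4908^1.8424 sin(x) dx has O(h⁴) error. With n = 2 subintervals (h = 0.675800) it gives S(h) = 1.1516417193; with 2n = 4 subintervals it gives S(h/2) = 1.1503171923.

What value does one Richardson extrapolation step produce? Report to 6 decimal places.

1.150229

Leading term ∝ h^4; use weight 16 = 2^4.
2^4·A(h/2) = 18.4050750768; minus A(h) gives 17.2534333575.
Divide by 2^4 − 1 = 15.
R = 17.2534333575/15 = 1.1502288905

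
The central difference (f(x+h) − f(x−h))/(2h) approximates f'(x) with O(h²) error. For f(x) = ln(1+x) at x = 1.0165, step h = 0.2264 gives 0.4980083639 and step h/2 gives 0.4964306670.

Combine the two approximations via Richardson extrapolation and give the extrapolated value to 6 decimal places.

0.495905

Method order is 2; weight 2^2 = 4.
Numerator 4·A(h/2) − A(h) = 4·0.4964306670 − 0.4980083639 = 1.4877143041
Divide by 2^2 − 1 = 3.
(4·0.4964306670 − 0.4980083639)/(4 − 1) = 0.4959047680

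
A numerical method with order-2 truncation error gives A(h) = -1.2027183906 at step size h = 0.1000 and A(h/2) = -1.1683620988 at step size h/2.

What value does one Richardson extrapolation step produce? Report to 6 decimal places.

-1.156910

Error is O(h^2); halving h shrinks it by 2^2 = 4.
4*(-1.1683620988) = -4.6734483952; subtract (-1.2027183906) → -3.4707300046
R = (-3.4707300046)/3 = -1.1569100015
Shift from A(h/2): +0.0114520973.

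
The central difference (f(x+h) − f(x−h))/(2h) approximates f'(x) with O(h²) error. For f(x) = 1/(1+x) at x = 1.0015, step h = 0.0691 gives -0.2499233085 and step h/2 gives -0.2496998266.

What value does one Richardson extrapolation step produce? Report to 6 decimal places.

-0.249625

Error is O(h^2); halving h shrinks it by 2^2 = 4.
Top: 4(-0.2496998266) − (-0.2499233085) = -0.7488759979
Divide by 2^2 − 1 = 3.
Extrapolated: (-0.7488759979) / 3 = -0.2496253326
Gap between inputs: 2.235e-04; correction applied: +0.0000744940.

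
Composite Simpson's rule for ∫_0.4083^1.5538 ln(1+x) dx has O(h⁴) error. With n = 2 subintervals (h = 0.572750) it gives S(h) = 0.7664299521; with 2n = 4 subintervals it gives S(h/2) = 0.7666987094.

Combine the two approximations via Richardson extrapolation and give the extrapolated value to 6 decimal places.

0.766717

Error is O(h^4); halving h shrinks it by 2^4 = 16.
16*0.7666987094 − 0.7664299521 = 11.5007493983
Denominator 16 − 1 = 15.
So the Richardson estimate is 0.7667166266.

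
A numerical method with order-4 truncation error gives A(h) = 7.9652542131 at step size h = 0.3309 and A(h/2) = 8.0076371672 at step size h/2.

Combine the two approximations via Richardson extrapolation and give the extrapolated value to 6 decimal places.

With r = 4 the leading error scales as h^4, so the weight is 2^4 = 16.
Numerator 16*A(h/2) − A(h) = 16*8.0076371672 − 7.9652542131 = 120.1569404621
R = 120.1569404621/15 = 8.0104626975
Correction |R − A(h/2)| = 2.826e-03; gap |A(h/2) − A(h)| = 4.238e-02.

8.010463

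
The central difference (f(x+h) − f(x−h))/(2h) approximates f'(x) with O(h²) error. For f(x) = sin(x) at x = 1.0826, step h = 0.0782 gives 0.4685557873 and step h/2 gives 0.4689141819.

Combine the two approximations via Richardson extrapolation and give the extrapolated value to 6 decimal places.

0.469034

r = 2, so 2^r = 4.
4 × 0.4689141819 − 0.4685557873 = 1.4071009403
Divide by 2^2 − 1 = 3.
R = 1.4071009403/3 = 0.4690336468
Gap between inputs: 3.584e-04; correction applied: +0.0001194649.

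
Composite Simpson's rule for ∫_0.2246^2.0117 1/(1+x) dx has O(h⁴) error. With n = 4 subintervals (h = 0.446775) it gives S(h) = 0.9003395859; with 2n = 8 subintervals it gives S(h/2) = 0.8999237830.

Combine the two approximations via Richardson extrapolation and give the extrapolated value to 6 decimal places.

0.899896

r = 4, so 2^r = 16.
2^4·A(h/2) = 14.3987805280; minus A(h) gives 13.4984409421.
R = 13.4984409421/15 = 0.8998960628
Shift from A(h/2): −0.0000277202.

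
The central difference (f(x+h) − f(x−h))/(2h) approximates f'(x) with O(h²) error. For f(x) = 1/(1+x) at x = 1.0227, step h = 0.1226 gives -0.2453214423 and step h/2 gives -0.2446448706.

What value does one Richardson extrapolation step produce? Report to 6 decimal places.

-0.244419

Error is O(h^2); halving h shrinks it by 2^2 = 4.
A(h/2) − A(h) = -0.2446448706 − (-0.2453214423) = 0.0006765717
Correction (A(h/2) − A(h))/(4 − 1) = 0.0006765717/3 = 0.0002255239
R = -0.2446448706 + 0.0002255239 = -0.2444193467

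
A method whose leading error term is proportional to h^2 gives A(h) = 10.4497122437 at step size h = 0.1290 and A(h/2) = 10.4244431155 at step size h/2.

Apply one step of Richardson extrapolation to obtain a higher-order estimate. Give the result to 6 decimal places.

The method has order 2: 2^2 = 4.
Numerator 4 × A(h/2) − A(h) = 4 × 10.4244431155 − 10.4497122437 = 31.2480602183
Divide by 2^2 − 1 = 3.
So the Richardson estimate is 10.4160200728.

10.416020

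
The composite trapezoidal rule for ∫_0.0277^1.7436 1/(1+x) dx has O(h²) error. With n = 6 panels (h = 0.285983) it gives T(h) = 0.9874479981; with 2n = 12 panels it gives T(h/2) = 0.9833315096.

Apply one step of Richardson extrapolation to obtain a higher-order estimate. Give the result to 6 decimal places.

r = 2: numerator weight 4, denominator 3.
4·0.9833315096 − 0.9874479981 = 2.9458780403
Extrapolated: 2.9458780403 / 3 = 0.9819593468

0.981959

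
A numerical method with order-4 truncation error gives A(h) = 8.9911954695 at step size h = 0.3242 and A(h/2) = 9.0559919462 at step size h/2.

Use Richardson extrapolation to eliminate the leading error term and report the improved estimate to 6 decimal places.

With r = 4 the leading error scales as h^4, so the weight is 2^4 = 16.
Weighted: 144.8958711392 − 8.9911954695 = 135.9046756697
Extrapolated: 135.9046756697 / 15 = 9.0603117113

9.060312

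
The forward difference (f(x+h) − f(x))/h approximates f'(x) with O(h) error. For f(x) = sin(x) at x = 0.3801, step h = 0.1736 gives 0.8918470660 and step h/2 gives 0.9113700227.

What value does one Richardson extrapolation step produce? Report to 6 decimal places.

0.930893

The method has order 1: 2^1 = 2.
Numerator 2*A(h/2) − A(h) = 2*0.9113700227 − 0.8918470660 = 0.9308929794
0.9308929794 ÷ 1 = 0.9308929794
Shift from A(h/2): +0.0195229567.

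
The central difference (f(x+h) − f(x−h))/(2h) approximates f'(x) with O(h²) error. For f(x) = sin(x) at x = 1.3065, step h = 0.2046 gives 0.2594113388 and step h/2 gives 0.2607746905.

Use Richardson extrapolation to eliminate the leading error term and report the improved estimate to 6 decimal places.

0.261229

Leading term ∝ h^2; use weight 4 = 2^2.
Numerator 4*A(h/2) − A(h) = 4*0.2607746905 − 0.2594113388 = 0.7836874232
Divide by 2^2 − 1 = 3.
So the Richardson estimate is 0.2612291411.
Gap between inputs: 1.363e-03; correction applied: +0.0004544506.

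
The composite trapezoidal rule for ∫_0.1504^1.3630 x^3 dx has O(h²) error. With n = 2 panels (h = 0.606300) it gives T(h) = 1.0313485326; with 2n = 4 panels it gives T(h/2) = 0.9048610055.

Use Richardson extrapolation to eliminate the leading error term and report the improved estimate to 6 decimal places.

0.862698

Order 2 gives 2^r = 4 and 2^r − 1 = 3.
Weighted: 3.6194440220 − 1.0313485326 = 2.5880954894
Denominator 4 − 1 = 3.
Result: 0.8626984965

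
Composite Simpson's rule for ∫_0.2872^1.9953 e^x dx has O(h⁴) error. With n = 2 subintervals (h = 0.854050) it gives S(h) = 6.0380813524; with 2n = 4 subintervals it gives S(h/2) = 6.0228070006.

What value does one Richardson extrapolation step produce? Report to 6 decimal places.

6.021789

Error is O(h^4); halving h shrinks it by 2^4 = 16.
A(h/2) − A(h) = 6.0228070006 − 6.0380813524 = -0.0152743518
Divide by 2^4 − 1 = 15: (-0.0152743518)/15 = -0.0010182901
R = 6.0228070006 − 0.0010182901 = 6.0217887105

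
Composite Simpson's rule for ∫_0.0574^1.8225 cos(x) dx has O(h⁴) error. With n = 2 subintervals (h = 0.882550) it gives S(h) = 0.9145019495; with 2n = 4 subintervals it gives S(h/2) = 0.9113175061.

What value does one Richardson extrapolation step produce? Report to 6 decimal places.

0.911105

Error is O(h^4); halving h shrinks it by 2^4 = 16.
Top: 16(0.9113175061) − (0.9145019495) = 13.6665781481
Divide by 2^4 − 1 = 15.
13.6665781481 ÷ 15 = 0.9111052099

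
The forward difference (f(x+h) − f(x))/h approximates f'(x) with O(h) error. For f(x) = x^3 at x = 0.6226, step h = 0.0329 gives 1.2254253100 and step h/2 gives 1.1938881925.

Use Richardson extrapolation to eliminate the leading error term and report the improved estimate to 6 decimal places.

Method order is 1; weight 2^1 = 2.
Weighted: 2.3877763850 − 1.2254253100 = 1.1623510750
Denominator 2 − 1 = 1.
Result: 1.1623510750
Gap between inputs: 3.154e-02; correction applied: −0.0315371175.

1.162351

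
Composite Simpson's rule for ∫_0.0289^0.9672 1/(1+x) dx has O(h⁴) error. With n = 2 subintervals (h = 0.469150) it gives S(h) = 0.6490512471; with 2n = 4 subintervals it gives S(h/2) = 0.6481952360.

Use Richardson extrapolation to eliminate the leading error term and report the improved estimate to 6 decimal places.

0.648138

The method has order 4: 2^4 = 16.
2^4*A(h/2) = 10.3711237760; minus A(h) gives 9.7220725289.
Denominator 16 − 1 = 15.
R = 9.7220725289/15 = 0.6481381686
Gap between inputs: 8.560e-04; correction applied: −0.0000570674.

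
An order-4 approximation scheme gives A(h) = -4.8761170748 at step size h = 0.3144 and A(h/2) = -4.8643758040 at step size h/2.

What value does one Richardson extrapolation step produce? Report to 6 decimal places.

Leading term ∝ h^4; use weight 16 = 2^4.
Weighted: (-77.8300128640) − (-4.8761170748) = -72.9538957892
Extrapolated: (-72.9538957892) / 15 = -4.8635930526
Shift from A(h/2): +0.0007827514.

-4.863593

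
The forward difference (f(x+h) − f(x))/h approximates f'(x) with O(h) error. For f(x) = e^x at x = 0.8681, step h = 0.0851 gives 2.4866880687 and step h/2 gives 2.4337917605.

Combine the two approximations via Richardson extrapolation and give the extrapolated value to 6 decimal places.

r = 1: numerator weight 2, denominator 1.
2 × 2.4337917605 = 4.8675835210; 4.8675835210 − 2.4866880687 = 2.3808954523
Divide by 2^1 − 1 = 1.
R = 2.3808954523/1 = 2.3808954523
Shift from A(h/2): −0.0528963082.

2.380895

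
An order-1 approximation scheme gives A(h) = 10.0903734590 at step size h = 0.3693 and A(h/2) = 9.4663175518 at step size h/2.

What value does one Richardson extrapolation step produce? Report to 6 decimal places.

The method has order 1: 2^1 = 2.
Weighted: 18.9326351036 − 10.0903734590 = 8.8422616446
R = 8.8422616446/1 = 8.8422616446

8.842262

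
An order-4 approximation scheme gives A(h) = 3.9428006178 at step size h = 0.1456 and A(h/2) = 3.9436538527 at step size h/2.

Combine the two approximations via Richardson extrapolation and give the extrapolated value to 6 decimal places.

3.943711

Leading term ∝ h^4; use weight 16 = 2^4.
2^4·A(h/2) = 63.0984616432; minus A(h) gives 59.1556610254.
Divide by 2^4 − 1 = 15.
Result: 3.9437107350
Shift from A(h/2): +0.0000568823.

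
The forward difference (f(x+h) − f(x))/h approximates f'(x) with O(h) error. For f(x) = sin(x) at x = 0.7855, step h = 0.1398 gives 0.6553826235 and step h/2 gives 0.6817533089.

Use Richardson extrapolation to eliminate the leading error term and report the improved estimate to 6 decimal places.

Leading term ∝ h^1; use weight 2 = 2^1.
2*0.6817533089 = 1.3635066178; 1.3635066178 − 0.6553826235 = 0.7081239943
0.7081239943 ÷ 1 = 0.7081239943

0.708124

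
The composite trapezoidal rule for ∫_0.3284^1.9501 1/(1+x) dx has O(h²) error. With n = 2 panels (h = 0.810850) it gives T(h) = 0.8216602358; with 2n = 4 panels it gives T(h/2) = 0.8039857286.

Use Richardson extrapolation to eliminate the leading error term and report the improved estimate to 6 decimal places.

0.798094

The method has order 2: 2^2 = 4.
A(h/2) − A(h) = 0.8039857286 − 0.8216602358 = -0.0176745072
Correction (A(h/2) − A(h))/(4 − 1) = (-0.0176745072)/3 = -0.0058915024
R = 0.8039857286 − 0.0058915024 = 0.7980942262
Shift from A(h/2): −0.0058915024.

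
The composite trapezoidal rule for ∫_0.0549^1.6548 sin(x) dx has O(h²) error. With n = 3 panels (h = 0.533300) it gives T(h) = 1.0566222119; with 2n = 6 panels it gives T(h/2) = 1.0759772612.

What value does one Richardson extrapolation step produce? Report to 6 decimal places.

r = 2, so 2^r = 4.
A(h/2) − A(h) = 1.0759772612 − 1.0566222119 = 0.0193550493
Correction (A(h/2) − A(h))/(4 − 1) = 0.0193550493/3 = 0.0064516831
R = A(h/2) + (A(h/2) − A(h))/3 = 1.0759772612 + 0.0064516831 = 1.0824289443

1.082429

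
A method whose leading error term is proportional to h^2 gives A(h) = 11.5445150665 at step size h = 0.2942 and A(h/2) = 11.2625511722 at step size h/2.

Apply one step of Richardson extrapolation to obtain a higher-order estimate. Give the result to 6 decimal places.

11.168563

Order 2 gives 2^r = 4 and 2^r − 1 = 3.
Top: 4(11.2625511722) − (11.5445150665) = 33.5056896223
Denominator 4 − 1 = 3.
So the Richardson estimate is 11.1685632074.
Gap between inputs: 2.820e-01; correction applied: −0.0939879648.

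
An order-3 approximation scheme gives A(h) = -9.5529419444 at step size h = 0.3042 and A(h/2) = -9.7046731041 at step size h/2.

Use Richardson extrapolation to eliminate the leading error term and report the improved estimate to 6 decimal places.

Method order is 3; weight 2^3 = 8.
8×(-9.7046731041) = -77.6373848328; subtract (-9.5529419444) → -68.0844428884
Denominator 8 − 1 = 7.
So the Richardson estimate is -9.7263489841.
Gap between inputs: 1.517e-01; correction applied: −0.0216758800.

-9.726349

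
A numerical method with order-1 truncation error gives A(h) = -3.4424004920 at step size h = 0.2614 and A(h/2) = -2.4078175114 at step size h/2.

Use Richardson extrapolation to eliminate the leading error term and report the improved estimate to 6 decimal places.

-1.373235

The method has order 1: 2^1 = 2.
Weighted: (-4.8156350228) − (-3.4424004920) = -1.3732345308
(2·(-2.4078175114) − (-3.4424004920))/(2 − 1) = -1.3732345308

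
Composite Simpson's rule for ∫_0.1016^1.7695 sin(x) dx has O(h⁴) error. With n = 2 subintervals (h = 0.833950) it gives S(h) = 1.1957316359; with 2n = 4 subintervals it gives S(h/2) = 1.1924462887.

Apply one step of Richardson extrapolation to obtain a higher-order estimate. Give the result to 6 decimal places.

Error is O(h^4); halving h shrinks it by 2^4 = 16.
A(h/2) − A(h) = 1.1924462887 − 1.1957316359 = -0.0032853472
Correction (A(h/2) − A(h))/(16 − 1) = (-0.0032853472)/15 = -0.0002190231
R = 1.1924462887 − 0.0002190231 = 1.1922272656

1.192227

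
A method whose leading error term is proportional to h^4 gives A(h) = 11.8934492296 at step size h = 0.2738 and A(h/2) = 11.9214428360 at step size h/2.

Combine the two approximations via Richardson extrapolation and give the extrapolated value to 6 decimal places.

11.923309

r = 4, so 2^r = 16.
16·11.9214428360 − 11.8934492296 = 178.8496361464
(16·11.9214428360 − 11.8934492296)/(16 − 1) = 11.9233090764
Correction |R − A(h/2)| = 1.866e-03; gap |A(h/2) − A(h)| = 2.799e-02.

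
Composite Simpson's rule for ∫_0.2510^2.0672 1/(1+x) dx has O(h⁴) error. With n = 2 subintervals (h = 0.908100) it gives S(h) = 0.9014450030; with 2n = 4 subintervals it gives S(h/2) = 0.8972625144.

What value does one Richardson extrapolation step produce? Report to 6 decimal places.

0.896984

r = 4, so 2^r = 16.
Numerator 16·A(h/2) − A(h) = 16·0.8972625144 − 0.9014450030 = 13.4547552274
Denominator 16 − 1 = 15.
So the Richardson estimate is 0.8969836818.
Correction |R − A(h/2)| = 2.788e-04; gap |A(h/2) − A(h)| = 4.182e-03.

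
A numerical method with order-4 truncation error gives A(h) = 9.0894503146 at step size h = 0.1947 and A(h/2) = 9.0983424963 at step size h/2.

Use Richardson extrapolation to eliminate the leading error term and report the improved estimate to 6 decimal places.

Leading term ∝ h^4; use weight 16 = 2^4.
2^4×A(h/2) = 145.5734799408; minus A(h) gives 136.4840296262.
Denominator 16 − 1 = 15.
136.4840296262 ÷ 15 = 9.0989353084

9.098935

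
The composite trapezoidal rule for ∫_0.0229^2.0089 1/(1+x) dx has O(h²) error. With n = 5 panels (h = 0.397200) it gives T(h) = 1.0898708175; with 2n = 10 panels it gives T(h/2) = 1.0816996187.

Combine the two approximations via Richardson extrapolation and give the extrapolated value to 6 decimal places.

Order 2 gives 2^r = 4 and 2^r − 1 = 3.
A(h/2) − A(h) = 1.0816996187 − 1.0898708175 = -0.0081711988
Correction (A(h/2) − A(h))/(4 − 1) = (-0.0081711988)/3 = -0.0027237329
R = A(h/2) + (A(h/2) − A(h))/3 = 1.0816996187 − 0.0027237329 = 1.0789758858
Gap between inputs: 8.171e-03; correction applied: −0.0027237329.

1.078976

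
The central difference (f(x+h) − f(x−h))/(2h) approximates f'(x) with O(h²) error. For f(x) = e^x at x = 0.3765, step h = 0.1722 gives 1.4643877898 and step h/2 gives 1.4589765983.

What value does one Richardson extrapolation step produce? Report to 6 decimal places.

1.457173

With r = 2 the leading error scales as h^2, so the weight is 2^2 = 4.
Numerator 4·A(h/2) − A(h) = 4·1.4589765983 − 1.4643877898 = 4.3715186034
Denominator 4 − 1 = 3.
(4·1.4589765983 − 1.4643877898)/(4 − 1) = 1.4571728678
Shift from A(h/2): −0.0018037305.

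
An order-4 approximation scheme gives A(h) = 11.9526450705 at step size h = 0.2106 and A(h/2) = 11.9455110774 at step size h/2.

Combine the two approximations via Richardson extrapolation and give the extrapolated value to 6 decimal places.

The method has order 4: 2^4 = 16.
2^4*A(h/2) = 191.1281772384; minus A(h) gives 179.1755321679.
Denominator 16 − 1 = 15.
R = 179.1755321679/15 = 11.9450354779

11.945035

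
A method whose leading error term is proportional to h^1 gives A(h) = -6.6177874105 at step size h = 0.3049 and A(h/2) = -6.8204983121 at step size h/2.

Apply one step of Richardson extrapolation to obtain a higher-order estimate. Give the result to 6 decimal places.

The method has order 1: 2^1 = 2.
2·(-6.8204983121) − (-6.6177874105) = -7.0232092137
Denominator 2 − 1 = 1.
Extrapolated: (-7.0232092137) / 1 = -7.0232092137

-7.023209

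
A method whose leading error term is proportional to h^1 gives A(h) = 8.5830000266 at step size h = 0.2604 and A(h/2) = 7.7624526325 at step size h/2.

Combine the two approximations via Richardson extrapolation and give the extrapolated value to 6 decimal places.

6.941905

The method has order 1: 2^1 = 2.
2 × 7.7624526325 − 8.5830000266 = 6.9419052384
6.9419052384 ÷ 1 = 6.9419052384
Shift from A(h/2): −0.8205473941.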